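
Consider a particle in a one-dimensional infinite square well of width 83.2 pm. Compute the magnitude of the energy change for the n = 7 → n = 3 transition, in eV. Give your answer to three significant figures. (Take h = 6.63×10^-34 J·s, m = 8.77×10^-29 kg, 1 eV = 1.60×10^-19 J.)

E_1 = h²/(8mL²) = 9.051×10^-20 J.
|ΔE| = |7² − 3²|·E_1 = 40·9.051×10^-20 J = 3.620×10^-18 J = 22.6 eV.

|ΔE| = 22.6 eV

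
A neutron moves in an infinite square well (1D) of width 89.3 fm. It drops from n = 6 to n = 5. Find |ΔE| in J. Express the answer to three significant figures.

E_1 = h²/(8m_nL²) = 4.109×10^-15 J.
|ΔE| = |6² − 5²|·E_1 = 11·4.109×10^-15 J = 4.52×10^-14 J.

|ΔE| = 4.52×10^-14 J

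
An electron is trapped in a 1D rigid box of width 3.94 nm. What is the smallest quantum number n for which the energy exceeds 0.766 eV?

E_1 = h²/(8m_eL²) = 3.881×10^-21 J = 0.02423 eV.
Need n² > 0.766/0.02423 = 31.61, i.e. n > 5.622.
The smallest integer satisfying this is n = 6.

n = 6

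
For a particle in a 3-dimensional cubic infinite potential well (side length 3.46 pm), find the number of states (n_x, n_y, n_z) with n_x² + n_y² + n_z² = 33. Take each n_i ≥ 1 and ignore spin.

The level has n_x² + n_y² + n_z² = 33. The ordered positive-integer solutions are (1, 4, 4), (2, 2, 5), (2, 5, 2), (4, 1, 4), (4, 4, 1), (5, 2, 2).
That gives 6 states.

degeneracy = 6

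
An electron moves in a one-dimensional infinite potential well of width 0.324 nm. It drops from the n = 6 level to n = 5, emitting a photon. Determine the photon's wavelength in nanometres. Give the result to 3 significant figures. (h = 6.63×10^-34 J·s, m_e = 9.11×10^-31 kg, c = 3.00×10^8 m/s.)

λ = 31.5 nm

E_1 = h²/(8m_eL²) = 5.746×10^-19 J, so ΔE = (6² − 5²)E_1 = 6.321×10^-18 J.
λ = hc/ΔE = (6.63×10^-34·3.00×10^8)/6.321×10^-18 = 3.15×10^-8 m = 31.5 nm.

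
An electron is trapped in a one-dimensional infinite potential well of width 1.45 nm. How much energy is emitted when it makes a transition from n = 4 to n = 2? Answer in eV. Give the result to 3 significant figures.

E_1 = h²/(8m_eL²) = 2.866×10^-20 J.
|ΔE| = |4² − 2²|·E_1 = 12·2.866×10^-20 J = 3.439×10^-19 J = 2.15 eV.

|ΔE| = 2.15 eV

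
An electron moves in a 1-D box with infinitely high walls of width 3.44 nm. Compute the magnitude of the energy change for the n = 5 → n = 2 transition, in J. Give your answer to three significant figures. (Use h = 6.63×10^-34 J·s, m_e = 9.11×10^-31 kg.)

|ΔE| = 1.07×10^-19 J

E_1 = h²/(8m_eL²) = 5.097×10^-21 J.
|ΔE| = |5² − 2²|·E_1 = 21·5.097×10^-21 J = 1.07×10^-19 J.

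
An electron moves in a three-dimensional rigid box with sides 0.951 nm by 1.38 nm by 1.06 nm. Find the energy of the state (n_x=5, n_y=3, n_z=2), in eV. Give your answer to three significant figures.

For a 3D rectangular well E = (h²/8m_e)·Σ n_i²/L_i² = (6.626×10^-34)²/(8·9.109×10^-31) · [5²/(0.951 nm)² + 3²/(1.38 nm)² + 2²/(1.06 nm)²].
Evaluating gives E = 2.165×10^-18 J = 13.5 eV.

E = 13.5 eV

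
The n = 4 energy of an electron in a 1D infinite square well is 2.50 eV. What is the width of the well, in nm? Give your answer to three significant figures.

L = 1.55 nm

From E_n = n²h²/(8m_eL²), L = n·h/√(8m_eE_n).
E_4 = 2.50 eV = 4.005×10^-19 J, so L = 4·6.626×10^-34/√(8·9.109×10^-31·4.005×10^-19) = 1.55×10^-9 m = 1.55 nm.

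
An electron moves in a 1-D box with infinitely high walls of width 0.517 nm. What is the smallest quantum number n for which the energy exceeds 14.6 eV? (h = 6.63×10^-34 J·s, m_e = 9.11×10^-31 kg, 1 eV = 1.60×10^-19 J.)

n = 4

E_1 = h²/(8m_eL²) = 2.257×10^-19 J = 1.411 eV.
Need n² > 14.6/1.411 = 10.35, i.e. n > 3.217.
The smallest integer satisfying this is n = 4.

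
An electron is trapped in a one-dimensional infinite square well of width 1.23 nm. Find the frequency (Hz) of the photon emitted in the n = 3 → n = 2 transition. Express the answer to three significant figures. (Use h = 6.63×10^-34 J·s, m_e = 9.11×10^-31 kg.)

E_1 = h²/(8m_eL²) = 3.987×10^-20 J and ΔE = (3² − 2²)E_1 = 1.993×10^-19 J.
f = ΔE/h = 1.993×10^-19/6.63×10^-34 = 3.01×10^14 Hz.

f = 3.01×10^14 Hz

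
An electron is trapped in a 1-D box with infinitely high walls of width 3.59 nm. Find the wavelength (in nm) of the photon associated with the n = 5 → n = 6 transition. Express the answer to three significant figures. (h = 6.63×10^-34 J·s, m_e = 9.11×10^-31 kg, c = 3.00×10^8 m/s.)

E_1 = h²/(8m_eL²) = 4.680×10^-21 J, so ΔE = (6² − 5²)E_1 = 5.148×10^-20 J.
λ = hc/ΔE = (6.63×10^-34·3.00×10^8)/5.148×10^-20 = 3.86×10^-6 m = 3.86×10^3 nm.

λ = 3.86×10^3 nm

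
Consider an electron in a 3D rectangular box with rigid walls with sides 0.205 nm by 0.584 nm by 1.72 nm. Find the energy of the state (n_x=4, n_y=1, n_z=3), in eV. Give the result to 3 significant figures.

For a 3D rectangular well E = (h²/8m_e)·Σ n_i²/L_i² = (6.626×10^-34)²/(8·9.109×10^-31) · [4²/(0.205 nm)² + 1²/(0.584 nm)² + 3²/(1.72 nm)²].
Evaluating gives E = 2.330×10^-17 J = 145 eV.

E = 145 eV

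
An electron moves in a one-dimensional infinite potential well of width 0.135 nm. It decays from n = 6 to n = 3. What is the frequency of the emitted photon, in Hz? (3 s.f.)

f = 1.35×10^17 Hz

E_1 = h²/(8m_eL²) = 3.306×10^-18 J and ΔE = (6² − 3²)E_1 = 8.926×10^-17 J.
f = ΔE/h = 8.926×10^-17/6.626×10^-34 = 1.35×10^17 Hz.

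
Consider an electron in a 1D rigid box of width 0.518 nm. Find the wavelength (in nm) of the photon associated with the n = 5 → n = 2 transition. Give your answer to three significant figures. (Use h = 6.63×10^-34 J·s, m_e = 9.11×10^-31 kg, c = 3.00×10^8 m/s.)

λ = 42.1 nm

E_1 = h²/(8m_eL²) = 2.248×10^-19 J, so ΔE = (5² − 2²)E_1 = 4.721×10^-18 J.
λ = hc/ΔE = (6.63×10^-34·3.00×10^8)/4.721×10^-18 = 4.21×10^-8 m = 42.1 nm.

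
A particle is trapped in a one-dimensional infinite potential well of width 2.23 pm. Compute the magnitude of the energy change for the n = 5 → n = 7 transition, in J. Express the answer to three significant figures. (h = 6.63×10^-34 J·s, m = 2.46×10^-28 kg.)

|ΔE| = 1.08×10^-15 J

E_1 = h²/(8mL²) = 4.492×10^-17 J.
|ΔE| = |5² − 7²|·E_1 = 24·4.492×10^-17 J = 1.08×10^-15 J.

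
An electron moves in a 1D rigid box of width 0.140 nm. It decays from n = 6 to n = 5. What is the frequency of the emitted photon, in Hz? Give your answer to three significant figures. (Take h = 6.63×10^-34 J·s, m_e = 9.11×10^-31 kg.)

E_1 = h²/(8m_eL²) = 3.077×10^-18 J and ΔE = (6² − 5²)E_1 = 3.385×10^-17 J.
f = ΔE/h = 3.385×10^-17/6.63×10^-34 = 5.11×10^16 Hz.

f = 5.11×10^16 Hz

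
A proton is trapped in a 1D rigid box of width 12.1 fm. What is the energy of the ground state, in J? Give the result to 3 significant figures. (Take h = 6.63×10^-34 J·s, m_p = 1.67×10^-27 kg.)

E_1 = 2.25×10^-13 J

For an infinite well E_n = n²h²/(8m_pL²), so E_1 = h²/(8m_pL²) = (6.63×10^-34)²/(8·1.67×10^-27·(1.21×10^-14 m)²) = 2.247×10^-13 J.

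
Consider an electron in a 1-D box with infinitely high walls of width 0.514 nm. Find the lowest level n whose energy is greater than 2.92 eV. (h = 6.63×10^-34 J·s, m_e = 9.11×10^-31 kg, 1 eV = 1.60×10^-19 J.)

n = 2

E_1 = h²/(8m_eL²) = 2.283×10^-19 J = 1.427 eV.
Need n² > 2.92/1.427 = 2.046, i.e. n > 1.430.
The smallest integer satisfying this is n = 2.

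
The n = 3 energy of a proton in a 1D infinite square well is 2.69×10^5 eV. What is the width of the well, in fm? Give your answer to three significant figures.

From E_n = n²h²/(8m_pL²), L = n·h/√(8m_pE_n).
E_3 = 2.69×10^5 eV = 4.309×10^-14 J, so L = 3·6.626×10^-34/√(8·1.673×10^-27·4.309×10^-14) = 8.28×10^-14 m = 82.8 fm.

L = 82.8 fm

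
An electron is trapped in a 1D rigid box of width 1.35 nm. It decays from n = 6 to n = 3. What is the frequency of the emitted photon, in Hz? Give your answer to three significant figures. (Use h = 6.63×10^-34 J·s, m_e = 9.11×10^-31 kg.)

E_1 = h²/(8m_eL²) = 3.309×10^-20 J and ΔE = (6² − 3²)E_1 = 8.934×10^-19 J.
f = ΔE/h = 8.934×10^-19/6.63×10^-34 = 1.35×10^15 Hz.

f = 1.35×10^15 Hz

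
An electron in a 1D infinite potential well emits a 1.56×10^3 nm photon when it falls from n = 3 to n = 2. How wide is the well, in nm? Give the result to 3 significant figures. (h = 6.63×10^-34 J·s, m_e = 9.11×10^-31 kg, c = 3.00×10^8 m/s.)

L = 1.54 nm

The photon carries ΔE = hc/λ = 6.63×10^-34·3.00×10^8/1.56×10^-6 m = 1.275×10^-19 J.
Since ΔE = (3² − 2²)E_1, E_1 = 2.550×10^-20 J, and L = h/√(8m_eE_1) = 1.54×10^-9 m = 1.54 nm.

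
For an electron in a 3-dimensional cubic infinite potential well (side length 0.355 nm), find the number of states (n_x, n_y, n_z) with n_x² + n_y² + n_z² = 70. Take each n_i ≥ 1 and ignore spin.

The level has n_x² + n_y² + n_z² = 70. The ordered positive-integer solutions are (3, 5, 6), (3, 6, 5), (5, 3, 6), (5, 6, 3), (6, 3, 5), (6, 5, 3).
That gives 6 states.

degeneracy = 6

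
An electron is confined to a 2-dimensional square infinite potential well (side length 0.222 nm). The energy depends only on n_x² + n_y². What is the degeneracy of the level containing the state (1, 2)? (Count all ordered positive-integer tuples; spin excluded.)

The level has n_x² + n_y² = 5. The ordered positive-integer solutions are (1, 2), (2, 1).
That gives 2 states.

degeneracy = 2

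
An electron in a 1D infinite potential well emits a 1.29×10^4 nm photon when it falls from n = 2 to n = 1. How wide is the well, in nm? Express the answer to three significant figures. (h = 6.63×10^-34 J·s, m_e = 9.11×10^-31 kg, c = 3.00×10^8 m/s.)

L = 3.43 nm

The photon carries ΔE = hc/λ = 6.63×10^-34·3.00×10^8/1.29×10^-5 m = 1.542×10^-20 J.
Since ΔE = (2² − 1²)E_1, E_1 = 5.140×10^-21 J, and L = h/√(8m_eE_1) = 3.43×10^-9 m = 3.43 nm.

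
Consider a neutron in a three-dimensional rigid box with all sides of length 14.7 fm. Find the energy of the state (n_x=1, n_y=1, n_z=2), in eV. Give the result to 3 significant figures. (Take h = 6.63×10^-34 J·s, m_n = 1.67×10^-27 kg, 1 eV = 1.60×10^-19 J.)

E = 5.71×10^6 eV

For a 3D rectangular well E = (h²/8m_n)·Σ n_i²/L_i² = (6.63×10^-34)²/(8·1.67×10^-27) · [1²/(14.7 fm)² + 1²/(14.7 fm)² + 2²/(14.7 fm)²].
Evaluating gives E = 9.136×10^-13 J = 5.71×10^6 eV.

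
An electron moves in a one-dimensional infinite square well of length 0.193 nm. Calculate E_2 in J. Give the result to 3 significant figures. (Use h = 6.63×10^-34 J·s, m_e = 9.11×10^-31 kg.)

For an infinite well E_n = n²h²/(8m_eL²), so E_1 = h²/(8m_eL²) = (6.63×10^-34)²/(8·9.11×10^-31·(1.93×10^-10 m)²) = 1.619×10^-18 J.
Then E_2 = 2²·E_1 = 4·1.619×10^-18 J = 6.48×10^-18 J.

E_2 = 6.48×10^-18 J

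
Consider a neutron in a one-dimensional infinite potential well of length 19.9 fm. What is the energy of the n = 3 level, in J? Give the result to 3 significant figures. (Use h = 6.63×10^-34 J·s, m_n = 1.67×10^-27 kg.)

For an infinite well E_n = n²h²/(8m_nL²), so E_1 = h²/(8m_nL²) = (6.63×10^-34)²/(8·1.67×10^-27·(1.99×10^-14 m)²) = 8.308×10^-14 J.
Then E_3 = 3²·E_1 = 9·8.308×10^-14 J = 7.48×10^-13 J.

E_3 = 7.48×10^-13 J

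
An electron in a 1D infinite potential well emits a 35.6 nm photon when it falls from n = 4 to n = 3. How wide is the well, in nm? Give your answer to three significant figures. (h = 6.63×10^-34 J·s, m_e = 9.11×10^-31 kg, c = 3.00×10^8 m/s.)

The photon carries ΔE = hc/λ = 6.63×10^-34·3.00×10^8/3.56×10^-8 m = 5.587×10^-18 J.
Since ΔE = (4² − 3²)E_1, E_1 = 7.981×10^-19 J, and L = h/√(8m_eE_1) = 2.75×10^-10 m = 0.275 nm.

L = 0.275 nm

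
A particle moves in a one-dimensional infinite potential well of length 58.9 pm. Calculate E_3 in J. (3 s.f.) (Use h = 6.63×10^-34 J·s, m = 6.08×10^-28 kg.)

E_3 = 2.34×10^-19 J

For an infinite well E_n = n²h²/(8mL²), so E_1 = h²/(8mL²) = (6.63×10^-34)²/(8·6.08×10^-28·(5.89×10^-11 m)²) = 2.605×10^-20 J.
Then E_3 = 3²·E_1 = 9·2.605×10^-20 J = 2.34×10^-19 J.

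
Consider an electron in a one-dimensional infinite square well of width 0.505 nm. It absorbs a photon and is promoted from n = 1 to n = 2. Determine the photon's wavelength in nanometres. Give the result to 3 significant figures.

E_1 = h²/(8m_eL²) = 2.362×10^-19 J, so ΔE = (2² − 1²)E_1 = 7.086×10^-19 J.
λ = hc/ΔE = (6.626×10^-34·2.998×10^8)/7.086×10^-19 = 2.80×10^-7 m = 280 nm.

λ = 280 nm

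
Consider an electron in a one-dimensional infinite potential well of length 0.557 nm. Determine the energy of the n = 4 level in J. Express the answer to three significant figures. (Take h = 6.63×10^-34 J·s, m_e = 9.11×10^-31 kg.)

E_4 = 3.11×10^-18 J

For an infinite well E_n = n²h²/(8m_eL²), so E_1 = h²/(8m_eL²) = (6.63×10^-34)²/(8·9.11×10^-31·(5.57×10^-10 m)²) = 1.944×10^-19 J.
Then E_4 = 4²·E_1 = 16·1.944×10^-19 J = 3.11×10^-18 J.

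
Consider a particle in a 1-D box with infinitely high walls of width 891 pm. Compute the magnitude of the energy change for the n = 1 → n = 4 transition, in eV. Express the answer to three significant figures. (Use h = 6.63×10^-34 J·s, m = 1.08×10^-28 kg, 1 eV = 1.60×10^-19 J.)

E_1 = h²/(8mL²) = 6.409×10^-22 J.
|ΔE| = |1² − 4²|·E_1 = 15·6.409×10^-22 J = 9.614×10^-21 J = 0.0601 eV.

|ΔE| = 0.0601 eV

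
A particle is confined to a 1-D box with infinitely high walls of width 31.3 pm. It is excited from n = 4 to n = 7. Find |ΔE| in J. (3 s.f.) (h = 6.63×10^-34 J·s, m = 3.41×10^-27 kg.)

|ΔE| = 5.43×10^-19 J

E_1 = h²/(8mL²) = 1.645×10^-20 J.
|ΔE| = |4² − 7²|·E_1 = 33·1.645×10^-20 J = 5.43×10^-19 J.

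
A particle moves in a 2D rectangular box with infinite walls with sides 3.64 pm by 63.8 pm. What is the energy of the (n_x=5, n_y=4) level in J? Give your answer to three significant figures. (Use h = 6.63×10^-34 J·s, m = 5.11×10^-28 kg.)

For a 2D rectangular well E = (h²/8m)·Σ n_i²/L_i² = (6.63×10^-34)²/(8·5.11×10^-28) · [5²/(3.64 pm)² + 4²/(63.8 pm)²].
Evaluating gives E = 2.03×10^-16 J.

E = 2.03×10^-16 J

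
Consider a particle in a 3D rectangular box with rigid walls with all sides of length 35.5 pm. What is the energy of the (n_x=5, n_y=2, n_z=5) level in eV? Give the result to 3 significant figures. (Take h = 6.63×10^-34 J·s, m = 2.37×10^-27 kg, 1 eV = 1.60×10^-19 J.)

For a 3D rectangular well E = (h²/8m)·Σ n_i²/L_i² = (6.63×10^-34)²/(8·2.37×10^-27) · [5²/(35.5 pm)² + 2²/(35.5 pm)² + 5²/(35.5 pm)²].
Evaluating gives E = 9.934×10^-19 J = 6.21 eV.

E = 6.21 eV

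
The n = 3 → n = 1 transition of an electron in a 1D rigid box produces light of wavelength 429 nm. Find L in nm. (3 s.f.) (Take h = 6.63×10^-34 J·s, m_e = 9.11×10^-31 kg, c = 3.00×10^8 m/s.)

The photon carries ΔE = hc/λ = 6.63×10^-34·3.00×10^8/4.29×10^-7 m = 4.636×10^-19 J.
Since ΔE = (3² − 1²)E_1, E_1 = 5.795×10^-20 J, and L = h/√(8m_eE_1) = 1.02×10^-9 m = 1.02 nm.

L = 1.02 nm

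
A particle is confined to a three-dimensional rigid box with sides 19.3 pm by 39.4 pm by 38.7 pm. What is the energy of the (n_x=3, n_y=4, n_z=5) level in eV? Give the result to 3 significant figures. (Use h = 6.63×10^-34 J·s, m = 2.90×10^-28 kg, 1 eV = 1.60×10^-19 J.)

For a 3D rectangular well E = (h²/8m)·Σ n_i²/L_i² = (6.63×10^-34)²/(8·2.90×10^-28) · [3²/(19.3 pm)² + 4²/(39.4 pm)² + 5²/(38.7 pm)²].
Evaluating gives E = 9.693×10^-18 J = 60.6 eV.

E = 60.6 eV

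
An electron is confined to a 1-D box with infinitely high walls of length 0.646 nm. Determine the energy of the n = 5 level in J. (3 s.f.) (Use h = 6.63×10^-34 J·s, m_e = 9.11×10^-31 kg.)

For an infinite well E_n = n²h²/(8m_eL²), so E_1 = h²/(8m_eL²) = (6.63×10^-34)²/(8·9.11×10^-31·(6.46×10^-10 m)²) = 1.445×10^-19 J.
Then E_5 = 5²·E_1 = 25·1.445×10^-19 J = 3.61×10^-18 J.

E_5 = 3.61×10^-18 J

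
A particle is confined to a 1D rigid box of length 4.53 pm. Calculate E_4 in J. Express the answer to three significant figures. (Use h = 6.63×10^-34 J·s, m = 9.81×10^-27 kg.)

E_4 = 4.37×10^-18 J

For an infinite well E_n = n²h²/(8mL²), so E_1 = h²/(8mL²) = (6.63×10^-34)²/(8·9.81×10^-27·(4.53×10^-12 m)²) = 2.729×10^-19 J.
Then E_4 = 4²·E_1 = 16·2.729×10^-19 J = 4.37×10^-18 J.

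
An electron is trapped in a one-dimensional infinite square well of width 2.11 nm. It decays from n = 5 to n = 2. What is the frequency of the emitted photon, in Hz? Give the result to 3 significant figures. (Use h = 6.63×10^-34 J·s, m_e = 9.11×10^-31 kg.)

f = 4.29×10^14 Hz

E_1 = h²/(8m_eL²) = 1.355×10^-20 J and ΔE = (5² − 2²)E_1 = 2.846×10^-19 J.
f = ΔE/h = 2.846×10^-19/6.63×10^-34 = 4.29×10^14 Hz.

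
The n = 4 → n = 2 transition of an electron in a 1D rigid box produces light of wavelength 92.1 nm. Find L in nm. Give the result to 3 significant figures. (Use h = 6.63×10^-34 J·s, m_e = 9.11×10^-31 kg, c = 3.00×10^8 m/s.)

L = 0.579 nm

The photon carries ΔE = hc/λ = 6.63×10^-34·3.00×10^8/9.21×10^-8 m = 2.160×10^-18 J.
Since ΔE = (4² − 2²)E_1, E_1 = 1.800×10^-19 J, and L = h/√(8m_eE_1) = 5.79×10^-10 m = 0.579 nm.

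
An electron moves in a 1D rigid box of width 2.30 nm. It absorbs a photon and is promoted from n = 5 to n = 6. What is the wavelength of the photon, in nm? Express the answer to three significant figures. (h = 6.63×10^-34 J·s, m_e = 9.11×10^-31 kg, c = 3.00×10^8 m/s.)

E_1 = h²/(8m_eL²) = 1.140×10^-20 J, so ΔE = (6² − 5²)E_1 = 1.254×10^-19 J.
λ = hc/ΔE = (6.63×10^-34·3.00×10^8)/1.254×10^-19 = 1.59×10^-6 m = 1.59×10^3 nm.

λ = 1.59×10^3 nm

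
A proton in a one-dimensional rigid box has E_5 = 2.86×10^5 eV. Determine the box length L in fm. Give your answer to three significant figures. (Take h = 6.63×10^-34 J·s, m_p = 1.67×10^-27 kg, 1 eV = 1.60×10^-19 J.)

L = 134 fm

From E_n = n²h²/(8m_pL²), L = n·h/√(8m_pE_n).
E_5 = 2.86×10^5 eV = 4.576×10^-14 J, so L = 5·6.63×10^-34/√(8·1.67×10^-27·4.576×10^-14) = 1.34×10^-13 m = 134 fm.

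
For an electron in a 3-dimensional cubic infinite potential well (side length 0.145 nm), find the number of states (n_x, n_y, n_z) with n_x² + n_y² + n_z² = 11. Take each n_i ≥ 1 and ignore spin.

The level has n_x² + n_y² + n_z² = 11. The ordered positive-integer solutions are (1, 1, 3), (1, 3, 1), (3, 1, 1).
That gives 3 states.

degeneracy = 3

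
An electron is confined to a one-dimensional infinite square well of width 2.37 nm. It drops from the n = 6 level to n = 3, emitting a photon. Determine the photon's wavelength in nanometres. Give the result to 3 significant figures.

λ = 686 nm

E_1 = h²/(8m_eL²) = 1.073×10^-20 J, so ΔE = (6² − 3²)E_1 = 2.897×10^-19 J.
λ = hc/ΔE = (6.626×10^-34·2.998×10^8)/2.897×10^-19 = 6.86×10^-7 m = 686 nm.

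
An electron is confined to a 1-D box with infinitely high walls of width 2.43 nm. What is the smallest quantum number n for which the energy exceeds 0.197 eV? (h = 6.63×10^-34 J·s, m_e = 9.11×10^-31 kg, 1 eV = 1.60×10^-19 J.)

E_1 = h²/(8m_eL²) = 1.021×10^-20 J = 0.06381 eV.
Need n² > 0.197/0.06381 = 3.087, i.e. n > 1.757.
The smallest integer satisfying this is n = 2.

n = 2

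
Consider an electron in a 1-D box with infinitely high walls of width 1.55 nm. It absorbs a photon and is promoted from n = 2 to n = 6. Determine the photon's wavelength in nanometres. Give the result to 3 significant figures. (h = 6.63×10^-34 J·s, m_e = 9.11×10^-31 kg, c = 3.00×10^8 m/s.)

E_1 = h²/(8m_eL²) = 2.510×10^-20 J, so ΔE = (6² − 2²)E_1 = 8.032×10^-19 J.
λ = hc/ΔE = (6.63×10^-34·3.00×10^8)/8.032×10^-19 = 2.48×10^-7 m = 248 nm.

λ = 248 nm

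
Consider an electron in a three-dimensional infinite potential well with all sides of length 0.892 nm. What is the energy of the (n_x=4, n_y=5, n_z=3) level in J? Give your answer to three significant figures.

E = 3.79×10^-18 J

For a 3D rectangular well E = (h²/8m_e)·Σ n_i²/L_i² = (6.626×10^-34)²/(8·9.109×10^-31) · [4²/(0.892 nm)² + 5²/(0.892 nm)² + 3²/(0.892 nm)²].
Evaluating gives E = 3.79×10^-18 J.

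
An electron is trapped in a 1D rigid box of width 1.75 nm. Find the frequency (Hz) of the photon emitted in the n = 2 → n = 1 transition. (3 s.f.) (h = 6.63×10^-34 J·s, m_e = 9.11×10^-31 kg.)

E_1 = h²/(8m_eL²) = 1.969×10^-20 J and ΔE = (2² − 1²)E_1 = 5.907×10^-20 J.
f = ΔE/h = 5.907×10^-20/6.63×10^-34 = 8.91×10^13 Hz.

f = 8.91×10^13 Hz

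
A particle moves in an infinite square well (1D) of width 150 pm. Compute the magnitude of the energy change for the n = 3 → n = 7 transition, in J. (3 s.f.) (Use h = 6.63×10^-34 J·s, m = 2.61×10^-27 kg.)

E_1 = h²/(8mL²) = 9.357×10^-22 J.
|ΔE| = |3² − 7²|·E_1 = 40·9.357×10^-22 J = 3.74×10^-20 J.

|ΔE| = 3.74×10^-20 J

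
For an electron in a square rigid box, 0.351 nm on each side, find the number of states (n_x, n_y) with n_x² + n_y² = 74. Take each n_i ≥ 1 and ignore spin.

The level has n_x² + n_y² = 74. The ordered positive-integer solutions are (5, 7), (7, 5).
That gives 2 states.

degeneracy = 2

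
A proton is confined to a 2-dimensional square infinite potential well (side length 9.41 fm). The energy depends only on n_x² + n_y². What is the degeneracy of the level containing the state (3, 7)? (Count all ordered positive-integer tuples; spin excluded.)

degeneracy = 2

The level has n_x² + n_y² = 58. The ordered positive-integer solutions are (3, 7), (7, 3).
That gives 2 states.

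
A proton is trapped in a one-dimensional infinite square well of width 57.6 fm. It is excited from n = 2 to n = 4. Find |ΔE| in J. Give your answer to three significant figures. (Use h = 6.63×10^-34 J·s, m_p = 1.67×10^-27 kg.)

|ΔE| = 1.19×10^-13 J

E_1 = h²/(8m_pL²) = 9.917×10^-15 J.
|ΔE| = |2² − 4²|·E_1 = 12·9.917×10^-15 J = 1.19×10^-13 J.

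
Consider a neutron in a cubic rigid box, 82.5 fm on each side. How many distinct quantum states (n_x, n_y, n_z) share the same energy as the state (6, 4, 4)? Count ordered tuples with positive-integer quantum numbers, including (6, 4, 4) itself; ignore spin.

The level has n_x² + n_y² + n_z² = 68. The ordered positive-integer solutions are (4, 4, 6), (4, 6, 4), (6, 4, 4).
That gives 3 states.

degeneracy = 3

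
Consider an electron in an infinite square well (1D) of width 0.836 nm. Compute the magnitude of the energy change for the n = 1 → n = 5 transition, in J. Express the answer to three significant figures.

E_1 = h²/(8m_eL²) = 8.620×10^-20 J.
|ΔE| = |1² − 5²|·E_1 = 24·8.620×10^-20 J = 2.07×10^-18 J.

|ΔE| = 2.07×10^-18 J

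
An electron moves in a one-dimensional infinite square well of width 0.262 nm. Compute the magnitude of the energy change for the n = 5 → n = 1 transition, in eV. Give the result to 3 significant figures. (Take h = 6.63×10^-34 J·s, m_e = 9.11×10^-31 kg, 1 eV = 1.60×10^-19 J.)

|ΔE| = 132 eV

E_1 = h²/(8m_eL²) = 8.787×10^-19 J.
|ΔE| = |5² − 1²|·E_1 = 24·8.787×10^-19 J = 2.109×10^-17 J = 132 eV.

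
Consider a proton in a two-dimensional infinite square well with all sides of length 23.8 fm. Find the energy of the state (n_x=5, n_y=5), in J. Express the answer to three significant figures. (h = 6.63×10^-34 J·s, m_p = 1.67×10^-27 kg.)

E = 2.90×10^-12 J

For a 2D rectangular well E = (h²/8m_p)·Σ n_i²/L_i² = (6.63×10^-34)²/(8·1.67×10^-27) · [5²/(23.8 fm)² + 5²/(23.8 fm)²].
Evaluating gives E = 2.90×10^-12 J.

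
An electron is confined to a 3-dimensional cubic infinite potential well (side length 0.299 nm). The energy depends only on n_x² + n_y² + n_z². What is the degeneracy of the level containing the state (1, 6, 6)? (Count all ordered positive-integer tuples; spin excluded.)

degeneracy = 3

The level has n_x² + n_y² + n_z² = 73. The ordered positive-integer solutions are (1, 6, 6), (6, 1, 6), (6, 6, 1).
That gives 3 states.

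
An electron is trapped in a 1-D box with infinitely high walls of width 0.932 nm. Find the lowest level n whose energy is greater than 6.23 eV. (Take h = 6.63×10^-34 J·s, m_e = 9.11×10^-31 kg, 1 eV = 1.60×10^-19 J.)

E_1 = h²/(8m_eL²) = 6.944×10^-20 J = 0.4340 eV.
Need n² > 6.23/0.4340 = 14.35, i.e. n > 3.788.
The smallest integer satisfying this is n = 4.

n = 4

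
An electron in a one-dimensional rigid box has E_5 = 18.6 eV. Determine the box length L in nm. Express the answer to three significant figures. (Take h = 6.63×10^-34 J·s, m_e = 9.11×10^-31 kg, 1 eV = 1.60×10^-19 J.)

From E_n = n²h²/(8m_eL²), L = n·h/√(8m_eE_n).
E_5 = 18.6 eV = 2.976×10^-18 J, so L = 5·6.63×10^-34/√(8·9.11×10^-31·2.976×10^-18) = 7.12×10^-10 m = 0.712 nm.

L = 0.712 nm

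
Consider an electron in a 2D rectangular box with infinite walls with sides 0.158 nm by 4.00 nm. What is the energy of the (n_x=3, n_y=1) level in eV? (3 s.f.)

For a 2D rectangular well E = (h²/8m_e)·Σ n_i²/L_i² = (6.626×10^-34)²/(8·9.109×10^-31) · [3²/(0.158 nm)² + 1²/(4.00 nm)²].
Evaluating gives E = 2.172×10^-17 J = 136 eV.

E = 136 eV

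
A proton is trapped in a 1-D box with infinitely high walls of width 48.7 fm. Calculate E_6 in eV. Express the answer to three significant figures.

E_6 = 3.11×10^6 eV

For an infinite well E_n = n²h²/(8m_pL²), so E_1 = h²/(8m_pL²) = (6.626×10^-34)²/(8·1.673×10^-27·(4.87×10^-14 m)²) = 1.383×10^-14 J.
Then E_6 = 6²·E_1 = 36·1.383×10^-14 J = 4.979×10^-13 J.
Converting, E_6 = 4.979×10^-13 J / (1.602×10^-19 J/eV) = 3.11×10^6 eV.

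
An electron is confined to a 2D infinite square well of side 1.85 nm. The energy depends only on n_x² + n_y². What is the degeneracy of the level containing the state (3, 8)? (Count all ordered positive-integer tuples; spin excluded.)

The level has n_x² + n_y² = 73. The ordered positive-integer solutions are (3, 8), (8, 3).
That gives 2 states.

degeneracy = 2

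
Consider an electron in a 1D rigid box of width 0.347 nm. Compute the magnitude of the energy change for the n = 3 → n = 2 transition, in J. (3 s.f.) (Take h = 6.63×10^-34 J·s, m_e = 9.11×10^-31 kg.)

E_1 = h²/(8m_eL²) = 5.009×10^-19 J.
|ΔE| = |3² − 2²|·E_1 = 5·5.009×10^-19 J = 2.50×10^-18 J.

|ΔE| = 2.50×10^-18 J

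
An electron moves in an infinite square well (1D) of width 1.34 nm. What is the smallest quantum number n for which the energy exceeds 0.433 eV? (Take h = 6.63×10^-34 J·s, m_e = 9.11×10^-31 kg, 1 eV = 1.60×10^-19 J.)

n = 2

E_1 = h²/(8m_eL²) = 3.359×10^-20 J = 0.2099 eV.
Need n² > 0.433/0.2099 = 2.063, i.e. n > 1.436.
The smallest integer satisfying this is n = 2.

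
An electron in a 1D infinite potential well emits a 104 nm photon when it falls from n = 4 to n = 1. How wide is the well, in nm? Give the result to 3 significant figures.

L = 0.688 nm

The photon carries ΔE = hc/λ = 6.626×10^-34·2.998×10^8/1.04×10^-7 m = 1.910×10^-18 J.
Since ΔE = (4² − 1²)E_1, E_1 = 1.273×10^-19 J, and L = h/√(8m_eE_1) = 6.88×10^-10 m = 0.688 nm.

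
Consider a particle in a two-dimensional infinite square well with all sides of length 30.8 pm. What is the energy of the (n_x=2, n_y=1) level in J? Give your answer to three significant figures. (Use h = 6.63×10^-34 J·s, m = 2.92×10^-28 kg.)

E = 9.92×10^-19 J

For a 2D rectangular well E = (h²/8m)·Σ n_i²/L_i² = (6.63×10^-34)²/(8·2.92×10^-28) · [2²/(30.8 pm)² + 1²/(30.8 pm)²].
Evaluating gives E = 9.92×10^-19 J.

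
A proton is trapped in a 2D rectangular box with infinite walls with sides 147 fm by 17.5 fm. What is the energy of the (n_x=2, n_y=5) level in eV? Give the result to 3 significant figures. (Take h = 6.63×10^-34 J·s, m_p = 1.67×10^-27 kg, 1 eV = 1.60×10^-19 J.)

E = 1.68×10^7 eV

For a 2D rectangular well E = (h²/8m_p)·Σ n_i²/L_i² = (6.63×10^-34)²/(8·1.67×10^-27) · [2²/(147 fm)² + 5²/(17.5 fm)²].
Evaluating gives E = 2.692×10^-12 J = 1.68×10^7 eV.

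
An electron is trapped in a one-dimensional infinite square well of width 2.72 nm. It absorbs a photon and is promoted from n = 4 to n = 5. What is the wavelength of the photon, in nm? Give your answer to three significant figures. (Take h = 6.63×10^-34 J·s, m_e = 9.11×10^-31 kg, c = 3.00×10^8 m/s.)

λ = 2.71×10^3 nm

E_1 = h²/(8m_eL²) = 8.152×10^-21 J, so ΔE = (5² − 4²)E_1 = 7.337×10^-20 J.
λ = hc/ΔE = (6.63×10^-34·3.00×10^8)/7.337×10^-20 = 2.71×10^-6 m = 2.71×10^3 nm.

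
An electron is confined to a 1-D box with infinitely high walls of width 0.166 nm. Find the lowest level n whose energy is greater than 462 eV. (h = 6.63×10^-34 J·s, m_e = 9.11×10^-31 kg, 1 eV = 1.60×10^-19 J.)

n = 6

E_1 = h²/(8m_eL²) = 2.189×10^-18 J = 13.68 eV.
Need n² > 462/13.68 = 33.77, i.e. n > 5.811.
The smallest integer satisfying this is n = 6.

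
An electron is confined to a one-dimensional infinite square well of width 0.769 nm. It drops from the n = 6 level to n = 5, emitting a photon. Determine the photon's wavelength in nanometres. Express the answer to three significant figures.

λ = 177 nm

E_1 = h²/(8m_eL²) = 1.019×10^-19 J, so ΔE = (6² − 5²)E_1 = 1.121×10^-18 J.
λ = hc/ΔE = (6.626×10^-34·2.998×10^8)/1.121×10^-18 = 1.77×10^-7 m = 177 nm.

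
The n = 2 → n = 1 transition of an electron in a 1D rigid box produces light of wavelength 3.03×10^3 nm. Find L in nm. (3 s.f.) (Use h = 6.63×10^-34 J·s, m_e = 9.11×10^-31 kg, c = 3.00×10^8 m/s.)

The photon carries ΔE = hc/λ = 6.63×10^-34·3.00×10^8/3.03×10^-6 m = 6.564×10^-20 J.
Since ΔE = (2² − 1²)E_1, E_1 = 2.188×10^-20 J, and L = h/√(8m_eE_1) = 1.66×10^-9 m = 1.66 nm.

L = 1.66 nm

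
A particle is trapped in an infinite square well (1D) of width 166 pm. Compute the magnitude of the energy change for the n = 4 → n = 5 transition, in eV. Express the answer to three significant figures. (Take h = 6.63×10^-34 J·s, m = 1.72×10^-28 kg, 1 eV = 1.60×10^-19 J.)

|ΔE| = 0.652 eV

E_1 = h²/(8mL²) = 1.159×10^-20 J.
|ΔE| = |4² − 5²|·E_1 = 9·1.159×10^-20 J = 1.043×10^-19 J = 0.652 eV.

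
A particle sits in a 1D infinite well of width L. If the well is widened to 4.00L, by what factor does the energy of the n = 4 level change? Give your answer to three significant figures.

0.0625

E_n ∝ 1/L², so the energy scales by 1/4.00² = 0.0625.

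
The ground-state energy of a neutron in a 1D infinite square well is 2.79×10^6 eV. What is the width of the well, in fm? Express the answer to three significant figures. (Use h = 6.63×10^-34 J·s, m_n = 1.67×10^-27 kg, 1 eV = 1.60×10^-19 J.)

From E_n = n²h²/(8m_nL²), L = n·h/√(8m_nE_n).
E_1 = 2.79×10^6 eV = 4.464×10^-13 J, so L = 1·6.63×10^-34/√(8·1.67×10^-27·4.464×10^-13) = 8.59×10^-15 m = 8.59 fm.

L = 8.59 fm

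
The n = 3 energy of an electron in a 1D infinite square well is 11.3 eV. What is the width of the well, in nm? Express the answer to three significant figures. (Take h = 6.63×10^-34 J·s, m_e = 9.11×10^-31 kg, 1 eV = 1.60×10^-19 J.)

From E_n = n²h²/(8m_eL²), L = n·h/√(8m_eE_n).
E_3 = 11.3 eV = 1.808×10^-18 J, so L = 3·6.63×10^-34/√(8·9.11×10^-31·1.808×10^-18) = 5.48×10^-10 m = 0.548 nm.

L = 0.548 nm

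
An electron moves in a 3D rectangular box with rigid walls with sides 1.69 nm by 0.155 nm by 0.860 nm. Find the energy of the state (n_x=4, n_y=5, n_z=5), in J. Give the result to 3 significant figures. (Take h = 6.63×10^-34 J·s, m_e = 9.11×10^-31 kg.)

E = 6.51×10^-17 J

For a 3D rectangular well E = (h²/8m_e)·Σ n_i²/L_i² = (6.63×10^-34)²/(8·9.11×10^-31) · [4²/(1.69 nm)² + 5²/(0.155 nm)² + 5²/(0.860 nm)²].
Evaluating gives E = 6.51×10^-17 J.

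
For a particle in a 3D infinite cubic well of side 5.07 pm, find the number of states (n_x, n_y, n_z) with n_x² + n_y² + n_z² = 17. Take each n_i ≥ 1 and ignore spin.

The level has n_x² + n_y² + n_z² = 17. The ordered positive-integer solutions are (2, 2, 3), (2, 3, 2), (3, 2, 2).
That gives 3 states.

degeneracy = 3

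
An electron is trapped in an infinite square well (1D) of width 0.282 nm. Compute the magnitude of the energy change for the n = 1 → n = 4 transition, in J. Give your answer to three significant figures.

|ΔE| = 1.14×10^-17 J

E_1 = h²/(8m_eL²) = 7.576×10^-19 J.
|ΔE| = |1² − 4²|·E_1 = 15·7.576×10^-19 J = 1.14×10^-17 J.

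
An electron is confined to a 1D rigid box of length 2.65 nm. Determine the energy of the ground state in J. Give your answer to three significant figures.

For an infinite well E_n = n²h²/(8m_eL²), so E_1 = h²/(8m_eL²) = (6.626×10^-34)²/(8·9.109×10^-31·(2.65×10^-9 m)²) = 8.579×10^-21 J.

E_1 = 8.58×10^-21 J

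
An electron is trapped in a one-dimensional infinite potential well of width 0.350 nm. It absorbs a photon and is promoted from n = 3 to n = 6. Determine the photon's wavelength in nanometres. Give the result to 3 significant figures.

λ = 15.0 nm

E_1 = h²/(8m_eL²) = 4.918×10^-19 J, so ΔE = (6² − 3²)E_1 = 1.328×10^-17 J.
λ = hc/ΔE = (6.626×10^-34·2.998×10^8)/1.328×10^-17 = 1.50×10^-8 m = 15.0 nm.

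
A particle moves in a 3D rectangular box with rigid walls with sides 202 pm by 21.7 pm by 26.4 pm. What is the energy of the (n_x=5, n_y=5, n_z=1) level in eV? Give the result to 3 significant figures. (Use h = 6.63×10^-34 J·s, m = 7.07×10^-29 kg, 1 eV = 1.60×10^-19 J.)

For a 3D rectangular well E = (h²/8m)·Σ n_i²/L_i² = (6.63×10^-34)²/(8·7.07×10^-29) · [5²/(202 pm)² + 5²/(21.7 pm)² + 1²/(26.4 pm)²].
Evaluating gives E = 4.285×10^-17 J = 268 eV.

E = 268 eV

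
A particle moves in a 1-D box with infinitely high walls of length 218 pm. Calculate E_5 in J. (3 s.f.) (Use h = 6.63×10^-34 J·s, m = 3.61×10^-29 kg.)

For an infinite well E_n = n²h²/(8mL²), so E_1 = h²/(8mL²) = (6.63×10^-34)²/(8·3.61×10^-29·(2.18×10^-10 m)²) = 3.203×10^-20 J.
Then E_5 = 5²·E_1 = 25·3.203×10^-20 J = 8.01×10^-19 J.

E_5 = 8.01×10^-19 J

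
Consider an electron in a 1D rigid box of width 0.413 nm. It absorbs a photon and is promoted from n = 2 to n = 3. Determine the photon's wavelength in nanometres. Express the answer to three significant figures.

λ = 112 nm

E_1 = h²/(8m_eL²) = 3.532×10^-19 J, so ΔE = (3² − 2²)E_1 = 1.766×10^-18 J.
λ = hc/ΔE = (6.626×10^-34·2.998×10^8)/1.766×10^-18 = 1.12×10^-7 m = 112 nm.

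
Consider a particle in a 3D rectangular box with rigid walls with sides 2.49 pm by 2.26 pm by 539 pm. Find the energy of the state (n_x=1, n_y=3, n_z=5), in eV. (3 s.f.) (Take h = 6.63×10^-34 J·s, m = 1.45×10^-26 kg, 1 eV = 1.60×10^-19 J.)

For a 3D rectangular well E = (h²/8m)·Σ n_i²/L_i² = (6.63×10^-34)²/(8·1.45×10^-26) · [1²/(2.49 pm)² + 3²/(2.26 pm)² + 5²/(539 pm)²].
Evaluating gives E = 7.289×10^-18 J = 45.6 eV.

E = 45.6 eV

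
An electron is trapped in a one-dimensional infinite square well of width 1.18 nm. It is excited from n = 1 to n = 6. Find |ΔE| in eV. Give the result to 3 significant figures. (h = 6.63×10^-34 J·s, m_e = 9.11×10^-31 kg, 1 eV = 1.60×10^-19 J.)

|ΔE| = 9.48 eV

E_1 = h²/(8m_eL²) = 4.332×10^-20 J.
|ΔE| = |1² − 6²|·E_1 = 35·4.332×10^-20 J = 1.516×10^-18 J = 9.48 eV.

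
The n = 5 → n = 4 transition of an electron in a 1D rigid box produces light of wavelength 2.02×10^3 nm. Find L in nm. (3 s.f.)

The photon carries ΔE = hc/λ = 6.626×10^-34·2.998×10^8/2.02×10^-6 m = 9.834×10^-20 J.
Since ΔE = (5² − 4²)E_1, E_1 = 1.093×10^-20 J, and L = h/√(8m_eE_1) = 2.35×10^-9 m = 2.35 nm.

L = 2.35 nm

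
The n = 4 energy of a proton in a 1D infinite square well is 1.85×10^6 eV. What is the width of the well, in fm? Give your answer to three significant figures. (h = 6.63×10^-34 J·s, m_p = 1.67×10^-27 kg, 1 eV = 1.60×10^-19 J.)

L = 42.2 fm

From E_n = n²h²/(8m_pL²), L = n·h/√(8m_pE_n).
E_4 = 1.85×10^6 eV = 2.960×10^-13 J, so L = 4·6.63×10^-34/√(8·1.67×10^-27·2.960×10^-13) = 4.22×10^-14 m = 42.2 fm.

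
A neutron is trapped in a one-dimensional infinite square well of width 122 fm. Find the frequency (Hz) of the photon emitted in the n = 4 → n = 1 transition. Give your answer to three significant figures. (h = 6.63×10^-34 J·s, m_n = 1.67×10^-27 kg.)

f = 5.00×10^19 Hz

E_1 = h²/(8m_nL²) = 2.211×10^-15 J and ΔE = (4² − 1²)E_1 = 3.316×10^-14 J.
f = ΔE/h = 3.316×10^-14/6.63×10^-34 = 5.00×10^19 Hz.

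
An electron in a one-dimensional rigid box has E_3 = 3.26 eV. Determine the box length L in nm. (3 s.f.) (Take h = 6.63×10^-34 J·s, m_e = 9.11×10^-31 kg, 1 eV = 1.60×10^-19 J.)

L = 1.02 nm

From E_n = n²h²/(8m_eL²), L = n·h/√(8m_eE_n).
E_3 = 3.26 eV = 5.216×10^-19 J, so L = 3·6.63×10^-34/√(8·9.11×10^-31·5.216×10^-19) = 1.02×10^-9 m = 1.02 nm.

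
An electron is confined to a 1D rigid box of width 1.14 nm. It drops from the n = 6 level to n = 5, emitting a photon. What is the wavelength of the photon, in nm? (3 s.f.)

λ = 390 nm

E_1 = h²/(8m_eL²) = 4.636×10^-20 J, so ΔE = (6² − 5²)E_1 = 5.100×10^-19 J.
λ = hc/ΔE = (6.626×10^-34·2.998×10^8)/5.100×10^-19 = 3.90×10^-7 m = 390 nm.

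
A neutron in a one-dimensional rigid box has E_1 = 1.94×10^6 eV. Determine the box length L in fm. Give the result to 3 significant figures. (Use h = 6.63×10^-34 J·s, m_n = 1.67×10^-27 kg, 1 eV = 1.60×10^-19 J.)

From E_n = n²h²/(8m_nL²), L = n·h/√(8m_nE_n).
E_1 = 1.94×10^6 eV = 3.104×10^-13 J, so L = 1·6.63×10^-34/√(8·1.67×10^-27·3.104×10^-13) = 1.03×10^-14 m = 10.3 fm.

L = 10.3 fm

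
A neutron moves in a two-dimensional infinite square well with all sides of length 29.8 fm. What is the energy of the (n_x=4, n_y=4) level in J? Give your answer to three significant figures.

For a 2D rectangular well E = (h²/8m_n)·Σ n_i²/L_i² = (6.626×10^-34)²/(8·1.675×10^-27) · [4²/(29.8 fm)² + 4²/(29.8 fm)²].
Evaluating gives E = 1.18×10^-12 J.

E = 1.18×10^-12 J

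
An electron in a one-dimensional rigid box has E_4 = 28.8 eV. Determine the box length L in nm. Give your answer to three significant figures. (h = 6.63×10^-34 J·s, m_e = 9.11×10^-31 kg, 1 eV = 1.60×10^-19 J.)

L = 0.458 nm

From E_n = n²h²/(8m_eL²), L = n·h/√(8m_eE_n).
E_4 = 28.8 eV = 4.608×10^-18 J, so L = 4·6.63×10^-34/√(8·9.11×10^-31·4.608×10^-18) = 4.58×10^-10 m = 0.458 nm.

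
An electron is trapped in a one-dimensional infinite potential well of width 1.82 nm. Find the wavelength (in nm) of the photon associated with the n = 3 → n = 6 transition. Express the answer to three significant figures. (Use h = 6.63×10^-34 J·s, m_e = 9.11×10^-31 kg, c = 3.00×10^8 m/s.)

λ = 405 nm

E_1 = h²/(8m_eL²) = 1.821×10^-20 J, so ΔE = (6² − 3²)E_1 = 4.917×10^-19 J.
λ = hc/ΔE = (6.63×10^-34·3.00×10^8)/4.917×10^-19 = 4.05×10^-7 m = 405 nm.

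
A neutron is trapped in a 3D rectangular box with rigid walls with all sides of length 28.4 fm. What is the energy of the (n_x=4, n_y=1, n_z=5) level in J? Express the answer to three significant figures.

E = 1.71×10^-12 J

For a 3D rectangular well E = (h²/8m_n)·Σ n_i²/L_i² = (6.626×10^-34)²/(8·1.675×10^-27) · [4²/(28.4 fm)² + 1²/(28.4 fm)² + 5²/(28.4 fm)²].
Evaluating gives E = 1.71×10^-12 J.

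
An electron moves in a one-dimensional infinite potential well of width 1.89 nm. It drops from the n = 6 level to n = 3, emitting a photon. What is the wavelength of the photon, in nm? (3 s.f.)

E_1 = h²/(8m_eL²) = 1.687×10^-20 J, so ΔE = (6² − 3²)E_1 = 4.555×10^-19 J.
λ = hc/ΔE = (6.626×10^-34·2.998×10^8)/4.555×10^-19 = 4.36×10^-7 m = 436 nm.

λ = 436 nm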